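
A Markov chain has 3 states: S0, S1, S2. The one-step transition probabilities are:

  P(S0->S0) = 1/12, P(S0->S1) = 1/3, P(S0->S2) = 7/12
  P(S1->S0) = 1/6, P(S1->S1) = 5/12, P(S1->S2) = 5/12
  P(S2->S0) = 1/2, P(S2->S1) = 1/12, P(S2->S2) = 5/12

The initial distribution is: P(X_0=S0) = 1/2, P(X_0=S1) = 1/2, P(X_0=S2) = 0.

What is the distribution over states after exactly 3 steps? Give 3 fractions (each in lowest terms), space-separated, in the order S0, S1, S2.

Propagating the distribution step by step (d_{t+1} = d_t * P):
d_0 = (S0=1/2, S1=1/2, S2=0)
  d_1[S0] = 1/2*1/12 + 1/2*1/6 + 0*1/2 = 1/8
  d_1[S1] = 1/2*1/3 + 1/2*5/12 + 0*1/12 = 3/8
  d_1[S2] = 1/2*7/12 + 1/2*5/12 + 0*5/12 = 1/2
d_1 = (S0=1/8, S1=3/8, S2=1/2)
  d_2[S0] = 1/8*1/12 + 3/8*1/6 + 1/2*1/2 = 31/96
  d_2[S1] = 1/8*1/3 + 3/8*5/12 + 1/2*1/12 = 23/96
  d_2[S2] = 1/8*7/12 + 3/8*5/12 + 1/2*5/12 = 7/16
d_2 = (S0=31/96, S1=23/96, S2=7/16)
  d_3[S0] = 31/96*1/12 + 23/96*1/6 + 7/16*1/2 = 329/1152
  d_3[S1] = 31/96*1/3 + 23/96*5/12 + 7/16*1/12 = 281/1152
  d_3[S2] = 31/96*7/12 + 23/96*5/12 + 7/16*5/12 = 271/576
d_3 = (S0=329/1152, S1=281/1152, S2=271/576)

Answer: 329/1152 281/1152 271/576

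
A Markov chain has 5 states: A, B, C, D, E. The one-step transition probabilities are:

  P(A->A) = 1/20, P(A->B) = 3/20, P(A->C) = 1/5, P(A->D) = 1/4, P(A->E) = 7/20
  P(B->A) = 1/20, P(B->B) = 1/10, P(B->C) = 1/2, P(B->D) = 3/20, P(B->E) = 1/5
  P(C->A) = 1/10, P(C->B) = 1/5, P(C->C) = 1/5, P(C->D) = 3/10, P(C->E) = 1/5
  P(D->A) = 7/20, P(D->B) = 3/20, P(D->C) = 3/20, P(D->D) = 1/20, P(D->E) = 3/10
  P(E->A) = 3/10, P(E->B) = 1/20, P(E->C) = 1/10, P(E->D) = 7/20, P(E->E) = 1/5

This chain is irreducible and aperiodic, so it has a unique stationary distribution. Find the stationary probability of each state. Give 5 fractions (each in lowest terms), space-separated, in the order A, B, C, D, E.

Answer: 42556/222761 28634/222761 45015/222761 50564/222761 55992/222761

Derivation:
The stationary distribution satisfies pi = pi * P, i.e.:
  pi_A = 1/20*pi_A + 1/20*pi_B + 1/10*pi_C + 7/20*pi_D + 3/10*pi_E
  pi_B = 3/20*pi_A + 1/10*pi_B + 1/5*pi_C + 3/20*pi_D + 1/20*pi_E
  pi_C = 1/5*pi_A + 1/2*pi_B + 1/5*pi_C + 3/20*pi_D + 1/10*pi_E
  pi_D = 1/4*pi_A + 3/20*pi_B + 3/10*pi_C + 1/20*pi_D + 7/20*pi_E
  pi_E = 7/20*pi_A + 1/5*pi_B + 1/5*pi_C + 3/10*pi_D + 1/5*pi_E
with normalization: pi_A + pi_B + pi_C + pi_D + pi_E = 1.

Using the first 4 balance equations plus normalization, the linear system A*pi = b is:
  [-19/20, 1/20, 1/10, 7/20, 3/10] . pi = 0
  [3/20, -9/10, 1/5, 3/20, 1/20] . pi = 0
  [1/5, 1/2, -4/5, 3/20, 1/10] . pi = 0
  [1/4, 3/20, 3/10, -19/20, 7/20] . pi = 0
  [1, 1, 1, 1, 1] . pi = 1

Solving yields:
  pi_A = 42556/222761
  pi_B = 28634/222761
  pi_C = 45015/222761
  pi_D = 50564/222761
  pi_E = 55992/222761

Verification (pi * P):
  42556/222761*1/20 + 28634/222761*1/20 + 45015/222761*1/10 + 50564/222761*7/20 + 55992/222761*3/10 = 42556/222761 = pi_A  (ok)
  42556/222761*3/20 + 28634/222761*1/10 + 45015/222761*1/5 + 50564/222761*3/20 + 55992/222761*1/20 = 28634/222761 = pi_B  (ok)
  42556/222761*1/5 + 28634/222761*1/2 + 45015/222761*1/5 + 50564/222761*3/20 + 55992/222761*1/10 = 45015/222761 = pi_C  (ok)
  42556/222761*1/4 + 28634/222761*3/20 + 45015/222761*3/10 + 50564/222761*1/20 + 55992/222761*7/20 = 50564/222761 = pi_D  (ok)
  42556/222761*7/20 + 28634/222761*1/5 + 45015/222761*1/5 + 50564/222761*3/10 + 55992/222761*1/5 = 55992/222761 = pi_E  (ok)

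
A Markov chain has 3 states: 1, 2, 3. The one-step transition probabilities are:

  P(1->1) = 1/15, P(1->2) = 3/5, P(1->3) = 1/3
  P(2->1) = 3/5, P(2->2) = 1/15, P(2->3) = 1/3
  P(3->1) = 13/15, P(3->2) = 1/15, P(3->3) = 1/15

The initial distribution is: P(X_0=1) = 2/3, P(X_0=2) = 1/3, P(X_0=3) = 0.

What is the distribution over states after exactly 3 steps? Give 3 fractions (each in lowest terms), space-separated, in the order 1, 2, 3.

Answer: 3719/10125 3691/10125 181/675

Derivation:
Propagating the distribution step by step (d_{t+1} = d_t * P):
d_0 = (1=2/3, 2=1/3, 3=0)
  d_1[1] = 2/3*1/15 + 1/3*3/5 + 0*13/15 = 11/45
  d_1[2] = 2/3*3/5 + 1/3*1/15 + 0*1/15 = 19/45
  d_1[3] = 2/3*1/3 + 1/3*1/3 + 0*1/15 = 1/3
d_1 = (1=11/45, 2=19/45, 3=1/3)
  d_2[1] = 11/45*1/15 + 19/45*3/5 + 1/3*13/15 = 377/675
  d_2[2] = 11/45*3/5 + 19/45*1/15 + 1/3*1/15 = 133/675
  d_2[3] = 11/45*1/3 + 19/45*1/3 + 1/3*1/15 = 11/45
d_2 = (1=377/675, 2=133/675, 3=11/45)
  d_3[1] = 377/675*1/15 + 133/675*3/5 + 11/45*13/15 = 3719/10125
  d_3[2] = 377/675*3/5 + 133/675*1/15 + 11/45*1/15 = 3691/10125
  d_3[3] = 377/675*1/3 + 133/675*1/3 + 11/45*1/15 = 181/675
d_3 = (1=3719/10125, 2=3691/10125, 3=181/675)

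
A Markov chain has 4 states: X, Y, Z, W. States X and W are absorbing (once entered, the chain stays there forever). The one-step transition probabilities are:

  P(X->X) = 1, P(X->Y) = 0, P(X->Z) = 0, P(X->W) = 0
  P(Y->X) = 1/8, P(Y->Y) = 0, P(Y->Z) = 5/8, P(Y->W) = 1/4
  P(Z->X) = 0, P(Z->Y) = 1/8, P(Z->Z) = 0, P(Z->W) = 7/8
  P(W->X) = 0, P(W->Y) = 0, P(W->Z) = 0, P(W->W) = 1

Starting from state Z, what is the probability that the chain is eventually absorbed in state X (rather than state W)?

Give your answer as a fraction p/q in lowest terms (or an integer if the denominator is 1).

Let a_i = P(absorbed in X | start in state i).
Boundary conditions: a_X = 1, a_W = 0.
For each transient state i, a_i = sum_j P(i->j) * a_j:
  a_Y = 1/8*a_X + 0*a_Y + 5/8*a_Z + 1/4*a_W
  a_Z = 0*a_X + 1/8*a_Y + 0*a_Z + 7/8*a_W

Substituting a_X = 1 and a_W = 0, rearrange to (I - Q) a = r where r[i] = P(i -> X):
  [1, -5/8] . (a_Y, a_Z) = 1/8
  [-1/8, 1] . (a_Y, a_Z) = 0

Solving yields:
  a_Y = 8/59
  a_Z = 1/59

Starting state is Z, so the absorption probability is a_Z = 1/59.

Answer: 1/59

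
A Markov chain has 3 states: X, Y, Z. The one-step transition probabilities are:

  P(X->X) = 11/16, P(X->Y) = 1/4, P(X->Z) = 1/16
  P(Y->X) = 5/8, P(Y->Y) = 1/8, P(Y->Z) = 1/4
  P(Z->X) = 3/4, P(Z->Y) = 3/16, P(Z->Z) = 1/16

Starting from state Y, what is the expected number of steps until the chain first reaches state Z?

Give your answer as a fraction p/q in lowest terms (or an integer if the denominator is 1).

Let h_i = expected steps to first reach Z from state i.
Boundary: h_Z = 0.
First-step equations for the other states:
  h_X = 1 + 11/16*h_X + 1/4*h_Y + 1/16*h_Z
  h_Y = 1 + 5/8*h_X + 1/8*h_Y + 1/4*h_Z

Substituting h_Z = 0 and rearranging gives the linear system (I - Q) h = 1:
  [5/16, -1/4] . (h_X, h_Y) = 1
  [-5/8, 7/8] . (h_X, h_Y) = 1

Solving yields:
  h_X = 48/5
  h_Y = 8

Starting state is Y, so the expected hitting time is h_Y = 8.

Answer: 8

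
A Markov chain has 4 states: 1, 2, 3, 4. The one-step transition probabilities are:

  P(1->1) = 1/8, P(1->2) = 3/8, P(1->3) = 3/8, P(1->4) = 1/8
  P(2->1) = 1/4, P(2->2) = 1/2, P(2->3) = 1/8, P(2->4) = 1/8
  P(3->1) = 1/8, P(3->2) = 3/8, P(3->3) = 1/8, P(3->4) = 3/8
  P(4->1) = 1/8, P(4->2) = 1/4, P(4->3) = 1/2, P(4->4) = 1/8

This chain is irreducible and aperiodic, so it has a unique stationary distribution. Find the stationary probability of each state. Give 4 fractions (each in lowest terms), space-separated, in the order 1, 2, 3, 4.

The stationary distribution satisfies pi = pi * P, i.e.:
  pi_1 = 1/8*pi_1 + 1/4*pi_2 + 1/8*pi_3 + 1/8*pi_4
  pi_2 = 3/8*pi_1 + 1/2*pi_2 + 3/8*pi_3 + 1/4*pi_4
  pi_3 = 3/8*pi_1 + 1/8*pi_2 + 1/8*pi_3 + 1/2*pi_4
  pi_4 = 1/8*pi_1 + 1/8*pi_2 + 3/8*pi_3 + 1/8*pi_4
with normalization: pi_1 + pi_2 + pi_3 + pi_4 = 1.

Using the first 3 balance equations plus normalization, the linear system A*pi = b is:
  [-7/8, 1/4, 1/8, 1/8] . pi = 0
  [3/8, -1/2, 3/8, 1/4] . pi = 0
  [3/8, 1/8, -7/8, 1/2] . pi = 0
  [1, 1, 1, 1] . pi = 1

Solving yields:
  pi_1 = 95/542
  pi_2 = 109/271
  pi_3 = 129/542
  pi_4 = 50/271

Verification (pi * P):
  95/542*1/8 + 109/271*1/4 + 129/542*1/8 + 50/271*1/8 = 95/542 = pi_1  (ok)
  95/542*3/8 + 109/271*1/2 + 129/542*3/8 + 50/271*1/4 = 109/271 = pi_2  (ok)
  95/542*3/8 + 109/271*1/8 + 129/542*1/8 + 50/271*1/2 = 129/542 = pi_3  (ok)
  95/542*1/8 + 109/271*1/8 + 129/542*3/8 + 50/271*1/8 = 50/271 = pi_4  (ok)

Answer: 95/542 109/271 129/542 50/271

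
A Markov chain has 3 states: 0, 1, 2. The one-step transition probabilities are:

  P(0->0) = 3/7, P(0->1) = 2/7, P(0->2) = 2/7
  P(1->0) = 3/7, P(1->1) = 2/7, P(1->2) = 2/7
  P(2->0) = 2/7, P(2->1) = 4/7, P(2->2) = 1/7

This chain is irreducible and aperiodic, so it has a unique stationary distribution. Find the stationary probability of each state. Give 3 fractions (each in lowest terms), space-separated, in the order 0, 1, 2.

The stationary distribution satisfies pi = pi * P, i.e.:
  pi_0 = 3/7*pi_0 + 3/7*pi_1 + 2/7*pi_2
  pi_1 = 2/7*pi_0 + 2/7*pi_1 + 4/7*pi_2
  pi_2 = 2/7*pi_0 + 2/7*pi_1 + 1/7*pi_2
with normalization: pi_0 + pi_1 + pi_2 = 1.

Using the first 2 balance equations plus normalization, the linear system A*pi = b is:
  [-4/7, 3/7, 2/7] . pi = 0
  [2/7, -5/7, 4/7] . pi = 0
  [1, 1, 1] . pi = 1

Solving yields:
  pi_0 = 11/28
  pi_1 = 5/14
  pi_2 = 1/4

Verification (pi * P):
  11/28*3/7 + 5/14*3/7 + 1/4*2/7 = 11/28 = pi_0  (ok)
  11/28*2/7 + 5/14*2/7 + 1/4*4/7 = 5/14 = pi_1  (ok)
  11/28*2/7 + 5/14*2/7 + 1/4*1/7 = 1/4 = pi_2  (ok)

Answer: 11/28 5/14 1/4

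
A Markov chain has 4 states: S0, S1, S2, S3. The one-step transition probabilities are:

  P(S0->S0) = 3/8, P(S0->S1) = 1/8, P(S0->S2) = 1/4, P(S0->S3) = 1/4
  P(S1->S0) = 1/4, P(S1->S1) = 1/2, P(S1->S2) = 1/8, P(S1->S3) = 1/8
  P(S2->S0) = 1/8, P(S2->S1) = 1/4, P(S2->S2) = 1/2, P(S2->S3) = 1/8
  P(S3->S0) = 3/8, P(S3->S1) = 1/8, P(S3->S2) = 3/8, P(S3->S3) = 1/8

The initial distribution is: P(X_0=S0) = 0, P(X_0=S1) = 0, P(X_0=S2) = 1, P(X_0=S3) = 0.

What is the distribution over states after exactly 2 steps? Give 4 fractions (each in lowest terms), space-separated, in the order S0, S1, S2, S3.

Answer: 7/32 9/32 23/64 9/64

Derivation:
Propagating the distribution step by step (d_{t+1} = d_t * P):
d_0 = (S0=0, S1=0, S2=1, S3=0)
  d_1[S0] = 0*3/8 + 0*1/4 + 1*1/8 + 0*3/8 = 1/8
  d_1[S1] = 0*1/8 + 0*1/2 + 1*1/4 + 0*1/8 = 1/4
  d_1[S2] = 0*1/4 + 0*1/8 + 1*1/2 + 0*3/8 = 1/2
  d_1[S3] = 0*1/4 + 0*1/8 + 1*1/8 + 0*1/8 = 1/8
d_1 = (S0=1/8, S1=1/4, S2=1/2, S3=1/8)
  d_2[S0] = 1/8*3/8 + 1/4*1/4 + 1/2*1/8 + 1/8*3/8 = 7/32
  d_2[S1] = 1/8*1/8 + 1/4*1/2 + 1/2*1/4 + 1/8*1/8 = 9/32
  d_2[S2] = 1/8*1/4 + 1/4*1/8 + 1/2*1/2 + 1/8*3/8 = 23/64
  d_2[S3] = 1/8*1/4 + 1/4*1/8 + 1/2*1/8 + 1/8*1/8 = 9/64
d_2 = (S0=7/32, S1=9/32, S2=23/64, S3=9/64)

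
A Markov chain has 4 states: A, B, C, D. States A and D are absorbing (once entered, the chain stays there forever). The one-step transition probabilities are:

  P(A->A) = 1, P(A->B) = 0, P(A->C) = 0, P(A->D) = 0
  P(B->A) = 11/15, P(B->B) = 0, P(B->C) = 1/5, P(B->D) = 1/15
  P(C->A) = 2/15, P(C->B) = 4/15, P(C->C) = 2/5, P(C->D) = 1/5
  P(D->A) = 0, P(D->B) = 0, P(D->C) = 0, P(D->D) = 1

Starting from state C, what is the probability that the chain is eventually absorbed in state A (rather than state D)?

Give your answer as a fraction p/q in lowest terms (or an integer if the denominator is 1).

Answer: 74/123

Derivation:
Let a_i = P(absorbed in A | start in state i).
Boundary conditions: a_A = 1, a_D = 0.
For each transient state i, a_i = sum_j P(i->j) * a_j:
  a_B = 11/15*a_A + 0*a_B + 1/5*a_C + 1/15*a_D
  a_C = 2/15*a_A + 4/15*a_B + 2/5*a_C + 1/5*a_D

Substituting a_A = 1 and a_D = 0, rearrange to (I - Q) a = r where r[i] = P(i -> A):
  [1, -1/5] . (a_B, a_C) = 11/15
  [-4/15, 3/5] . (a_B, a_C) = 2/15

Solving yields:
  a_B = 35/41
  a_C = 74/123

Starting state is C, so the absorption probability is a_C = 74/123.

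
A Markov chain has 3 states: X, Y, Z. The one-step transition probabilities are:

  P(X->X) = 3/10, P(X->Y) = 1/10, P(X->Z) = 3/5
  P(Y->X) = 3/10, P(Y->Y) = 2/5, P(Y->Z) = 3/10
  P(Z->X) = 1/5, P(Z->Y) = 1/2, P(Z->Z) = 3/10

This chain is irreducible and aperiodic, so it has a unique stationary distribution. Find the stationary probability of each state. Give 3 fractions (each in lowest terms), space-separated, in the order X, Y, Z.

Answer: 27/103 37/103 39/103

Derivation:
The stationary distribution satisfies pi = pi * P, i.e.:
  pi_X = 3/10*pi_X + 3/10*pi_Y + 1/5*pi_Z
  pi_Y = 1/10*pi_X + 2/5*pi_Y + 1/2*pi_Z
  pi_Z = 3/5*pi_X + 3/10*pi_Y + 3/10*pi_Z
with normalization: pi_X + pi_Y + pi_Z = 1.

Using the first 2 balance equations plus normalization, the linear system A*pi = b is:
  [-7/10, 3/10, 1/5] . pi = 0
  [1/10, -3/5, 1/2] . pi = 0
  [1, 1, 1] . pi = 1

Solving yields:
  pi_X = 27/103
  pi_Y = 37/103
  pi_Z = 39/103

Verification (pi * P):
  27/103*3/10 + 37/103*3/10 + 39/103*1/5 = 27/103 = pi_X  (ok)
  27/103*1/10 + 37/103*2/5 + 39/103*1/2 = 37/103 = pi_Y  (ok)
  27/103*3/5 + 37/103*3/10 + 39/103*3/10 = 39/103 = pi_Z  (ok)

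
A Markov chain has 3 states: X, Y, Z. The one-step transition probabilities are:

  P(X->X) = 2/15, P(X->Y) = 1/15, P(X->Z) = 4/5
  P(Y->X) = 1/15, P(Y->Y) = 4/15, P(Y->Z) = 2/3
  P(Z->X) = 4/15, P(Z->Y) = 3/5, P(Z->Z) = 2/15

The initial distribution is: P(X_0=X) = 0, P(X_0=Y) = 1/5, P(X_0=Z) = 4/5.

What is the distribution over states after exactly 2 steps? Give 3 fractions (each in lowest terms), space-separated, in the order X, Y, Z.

Answer: 146/1125 113/375 128/225

Derivation:
Propagating the distribution step by step (d_{t+1} = d_t * P):
d_0 = (X=0, Y=1/5, Z=4/5)
  d_1[X] = 0*2/15 + 1/5*1/15 + 4/5*4/15 = 17/75
  d_1[Y] = 0*1/15 + 1/5*4/15 + 4/5*3/5 = 8/15
  d_1[Z] = 0*4/5 + 1/5*2/3 + 4/5*2/15 = 6/25
d_1 = (X=17/75, Y=8/15, Z=6/25)
  d_2[X] = 17/75*2/15 + 8/15*1/15 + 6/25*4/15 = 146/1125
  d_2[Y] = 17/75*1/15 + 8/15*4/15 + 6/25*3/5 = 113/375
  d_2[Z] = 17/75*4/5 + 8/15*2/3 + 6/25*2/15 = 128/225
d_2 = (X=146/1125, Y=113/375, Z=128/225)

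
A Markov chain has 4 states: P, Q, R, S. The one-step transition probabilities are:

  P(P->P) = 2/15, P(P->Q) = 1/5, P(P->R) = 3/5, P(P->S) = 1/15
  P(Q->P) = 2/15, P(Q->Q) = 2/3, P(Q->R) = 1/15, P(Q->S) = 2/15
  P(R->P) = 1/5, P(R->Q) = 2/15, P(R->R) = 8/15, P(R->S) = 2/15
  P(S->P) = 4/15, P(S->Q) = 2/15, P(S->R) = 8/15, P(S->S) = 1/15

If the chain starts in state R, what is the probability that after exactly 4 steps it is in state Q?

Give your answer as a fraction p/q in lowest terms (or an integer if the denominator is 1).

Answer: 14431/50625

Derivation:
Computing P^4 by repeated multiplication:
P^1 =
  P: [2/15, 1/5, 3/5, 1/15]
  Q: [2/15, 2/3, 1/15, 2/15]
  R: [1/5, 2/15, 8/15, 2/15]
  S: [4/15, 2/15, 8/15, 1/15]
P^2 =
  P: [41/225, 56/225, 101/225, 3/25]
  Q: [7/45, 112/225, 52/225, 26/225]
  R: [14/75, 49/225, 109/225, 1/9]
  S: [8/45, 2/9, 22/45, 1/9]
P^3 =
  P: [121/675, 313/1125, 161/375, 382/3375]
  Q: [554/3375, 1381/3375, 1051/3375, 389/3375]
  R: [203/1125, 884/3375, 1499/3375, 383/3375]
  S: [122/675, 178/675, 298/675, 77/675]
P^4 =
  P: [8963/50625, 14867/50625, 21032/50625, 1921/16875]
  Q: [8579/50625, 18352/50625, 17887/50625, 5807/50625]
  R: [601/3375, 14431/50625, 21421/50625, 5758/50625]
  S: [1802/10125, 2896/10125, 4276/10125, 1151/10125]

(P^4)[R -> Q] = 14431/50625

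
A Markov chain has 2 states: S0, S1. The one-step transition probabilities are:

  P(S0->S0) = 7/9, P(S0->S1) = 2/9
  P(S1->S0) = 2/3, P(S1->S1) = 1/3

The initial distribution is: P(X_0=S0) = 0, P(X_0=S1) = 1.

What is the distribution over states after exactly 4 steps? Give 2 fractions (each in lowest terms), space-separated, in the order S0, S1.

Propagating the distribution step by step (d_{t+1} = d_t * P):
d_0 = (S0=0, S1=1)
  d_1[S0] = 0*7/9 + 1*2/3 = 2/3
  d_1[S1] = 0*2/9 + 1*1/3 = 1/3
d_1 = (S0=2/3, S1=1/3)
  d_2[S0] = 2/3*7/9 + 1/3*2/3 = 20/27
  d_2[S1] = 2/3*2/9 + 1/3*1/3 = 7/27
d_2 = (S0=20/27, S1=7/27)
  d_3[S0] = 20/27*7/9 + 7/27*2/3 = 182/243
  d_3[S1] = 20/27*2/9 + 7/27*1/3 = 61/243
d_3 = (S0=182/243, S1=61/243)
  d_4[S0] = 182/243*7/9 + 61/243*2/3 = 1640/2187
  d_4[S1] = 182/243*2/9 + 61/243*1/3 = 547/2187
d_4 = (S0=1640/2187, S1=547/2187)

Answer: 1640/2187 547/2187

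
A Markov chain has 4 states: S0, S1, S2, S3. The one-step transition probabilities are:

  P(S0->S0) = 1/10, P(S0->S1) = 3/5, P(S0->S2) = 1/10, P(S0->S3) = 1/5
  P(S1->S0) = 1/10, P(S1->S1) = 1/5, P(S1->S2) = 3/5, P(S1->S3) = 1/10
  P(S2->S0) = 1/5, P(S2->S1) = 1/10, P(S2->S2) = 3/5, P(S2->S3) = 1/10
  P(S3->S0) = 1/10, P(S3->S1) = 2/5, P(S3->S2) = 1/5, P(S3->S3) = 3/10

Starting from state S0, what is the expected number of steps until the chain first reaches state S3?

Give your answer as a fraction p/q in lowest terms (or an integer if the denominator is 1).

Let h_i = expected steps to first reach S3 from state i.
Boundary: h_S3 = 0.
First-step equations for the other states:
  h_S0 = 1 + 1/10*h_S0 + 3/5*h_S1 + 1/10*h_S2 + 1/5*h_S3
  h_S1 = 1 + 1/10*h_S0 + 1/5*h_S1 + 3/5*h_S2 + 1/10*h_S3
  h_S2 = 1 + 1/5*h_S0 + 1/10*h_S1 + 3/5*h_S2 + 1/10*h_S3

Substituting h_S3 = 0 and rearranging gives the linear system (I - Q) h = 1:
  [9/10, -3/5, -1/10] . (h_S0, h_S1, h_S2) = 1
  [-1/10, 4/5, -3/5] . (h_S0, h_S1, h_S2) = 1
  [-1/5, -1/10, 2/5] . (h_S0, h_S1, h_S2) = 1

Solving yields:
  h_S0 = 950/121
  h_S1 = 1050/121
  h_S2 = 1040/121

Starting state is S0, so the expected hitting time is h_S0 = 950/121.

Answer: 950/121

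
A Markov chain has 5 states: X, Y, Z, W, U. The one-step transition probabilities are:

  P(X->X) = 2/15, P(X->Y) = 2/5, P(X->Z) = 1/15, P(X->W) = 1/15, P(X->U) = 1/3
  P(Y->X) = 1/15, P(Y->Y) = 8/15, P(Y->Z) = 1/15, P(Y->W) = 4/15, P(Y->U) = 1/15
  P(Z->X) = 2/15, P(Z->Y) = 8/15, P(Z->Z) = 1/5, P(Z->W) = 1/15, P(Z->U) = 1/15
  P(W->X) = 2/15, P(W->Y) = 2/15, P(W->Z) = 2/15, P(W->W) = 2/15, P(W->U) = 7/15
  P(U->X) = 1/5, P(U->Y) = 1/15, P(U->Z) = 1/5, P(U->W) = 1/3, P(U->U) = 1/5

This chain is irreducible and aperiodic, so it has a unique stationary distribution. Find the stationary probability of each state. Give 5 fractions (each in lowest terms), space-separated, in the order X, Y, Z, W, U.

Answer: 70/561 947/2805 70/561 571/2805 587/2805

Derivation:
The stationary distribution satisfies pi = pi * P, i.e.:
  pi_X = 2/15*pi_X + 1/15*pi_Y + 2/15*pi_Z + 2/15*pi_W + 1/5*pi_U
  pi_Y = 2/5*pi_X + 8/15*pi_Y + 8/15*pi_Z + 2/15*pi_W + 1/15*pi_U
  pi_Z = 1/15*pi_X + 1/15*pi_Y + 1/5*pi_Z + 2/15*pi_W + 1/5*pi_U
  pi_W = 1/15*pi_X + 4/15*pi_Y + 1/15*pi_Z + 2/15*pi_W + 1/3*pi_U
  pi_U = 1/3*pi_X + 1/15*pi_Y + 1/15*pi_Z + 7/15*pi_W + 1/5*pi_U
with normalization: pi_X + pi_Y + pi_Z + pi_W + pi_U = 1.

Using the first 4 balance equations plus normalization, the linear system A*pi = b is:
  [-13/15, 1/15, 2/15, 2/15, 1/5] . pi = 0
  [2/5, -7/15, 8/15, 2/15, 1/15] . pi = 0
  [1/15, 1/15, -4/5, 2/15, 1/5] . pi = 0
  [1/15, 4/15, 1/15, -13/15, 1/3] . pi = 0
  [1, 1, 1, 1, 1] . pi = 1

Solving yields:
  pi_X = 70/561
  pi_Y = 947/2805
  pi_Z = 70/561
  pi_W = 571/2805
  pi_U = 587/2805

Verification (pi * P):
  70/561*2/15 + 947/2805*1/15 + 70/561*2/15 + 571/2805*2/15 + 587/2805*1/5 = 70/561 = pi_X  (ok)
  70/561*2/5 + 947/2805*8/15 + 70/561*8/15 + 571/2805*2/15 + 587/2805*1/15 = 947/2805 = pi_Y  (ok)
  70/561*1/15 + 947/2805*1/15 + 70/561*1/5 + 571/2805*2/15 + 587/2805*1/5 = 70/561 = pi_Z  (ok)
  70/561*1/15 + 947/2805*4/15 + 70/561*1/15 + 571/2805*2/15 + 587/2805*1/3 = 571/2805 = pi_W  (ok)
  70/561*1/3 + 947/2805*1/15 + 70/561*1/15 + 571/2805*7/15 + 587/2805*1/5 = 587/2805 = pi_U  (ok)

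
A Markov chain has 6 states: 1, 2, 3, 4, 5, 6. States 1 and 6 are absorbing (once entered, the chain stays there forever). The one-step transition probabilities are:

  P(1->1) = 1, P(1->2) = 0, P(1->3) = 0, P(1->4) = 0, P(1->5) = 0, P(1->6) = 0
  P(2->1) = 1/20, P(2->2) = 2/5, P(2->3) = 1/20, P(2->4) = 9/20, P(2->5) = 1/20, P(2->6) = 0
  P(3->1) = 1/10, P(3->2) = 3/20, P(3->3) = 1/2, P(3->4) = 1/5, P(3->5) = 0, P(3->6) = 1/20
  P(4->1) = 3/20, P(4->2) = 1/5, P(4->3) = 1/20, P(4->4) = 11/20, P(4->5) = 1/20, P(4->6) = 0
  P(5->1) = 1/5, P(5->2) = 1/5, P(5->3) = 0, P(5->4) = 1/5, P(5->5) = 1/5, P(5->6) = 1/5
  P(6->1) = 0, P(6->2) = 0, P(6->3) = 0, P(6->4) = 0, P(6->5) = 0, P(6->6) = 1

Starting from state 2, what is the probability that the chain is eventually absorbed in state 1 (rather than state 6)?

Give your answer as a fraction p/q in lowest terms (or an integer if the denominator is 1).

Let a_i = P(absorbed in 1 | start in state i).
Boundary conditions: a_1 = 1, a_6 = 0.
For each transient state i, a_i = sum_j P(i->j) * a_j:
  a_2 = 1/20*a_1 + 2/5*a_2 + 1/20*a_3 + 9/20*a_4 + 1/20*a_5 + 0*a_6
  a_3 = 1/10*a_1 + 3/20*a_2 + 1/2*a_3 + 1/5*a_4 + 0*a_5 + 1/20*a_6
  a_4 = 3/20*a_1 + 1/5*a_2 + 1/20*a_3 + 11/20*a_4 + 1/20*a_5 + 0*a_6
  a_5 = 1/5*a_1 + 1/5*a_2 + 0*a_3 + 1/5*a_4 + 1/5*a_5 + 1/5*a_6

Substituting a_1 = 1 and a_6 = 0, rearrange to (I - Q) a = r where r[i] = P(i -> 1):
  [3/5, -1/20, -9/20, -1/20] . (a_2, a_3, a_4, a_5) = 1/20
  [-3/20, 1/2, -1/5, 0] . (a_2, a_3, a_4, a_5) = 1/10
  [-1/5, -1/20, 9/20, -1/20] . (a_2, a_3, a_4, a_5) = 3/20
  [-1/5, 0, -1/5, 4/5] . (a_2, a_3, a_4, a_5) = 1/5

Solving yields:
  a_2 = 454/517
  a_3 = 424/517
  a_4 = 461/517
  a_5 = 358/517

Starting state is 2, so the absorption probability is a_2 = 454/517.

Answer: 454/517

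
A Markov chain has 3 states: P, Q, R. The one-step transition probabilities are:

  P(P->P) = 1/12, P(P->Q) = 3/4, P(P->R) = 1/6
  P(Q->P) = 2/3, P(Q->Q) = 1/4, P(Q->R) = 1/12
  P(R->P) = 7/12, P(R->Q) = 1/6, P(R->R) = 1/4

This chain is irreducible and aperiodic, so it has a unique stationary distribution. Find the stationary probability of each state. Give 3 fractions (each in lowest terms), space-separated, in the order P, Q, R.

Answer: 79/191 85/191 27/191

Derivation:
The stationary distribution satisfies pi = pi * P, i.e.:
  pi_P = 1/12*pi_P + 2/3*pi_Q + 7/12*pi_R
  pi_Q = 3/4*pi_P + 1/4*pi_Q + 1/6*pi_R
  pi_R = 1/6*pi_P + 1/12*pi_Q + 1/4*pi_R
with normalization: pi_P + pi_Q + pi_R = 1.

Using the first 2 balance equations plus normalization, the linear system A*pi = b is:
  [-11/12, 2/3, 7/12] . pi = 0
  [3/4, -3/4, 1/6] . pi = 0
  [1, 1, 1] . pi = 1

Solving yields:
  pi_P = 79/191
  pi_Q = 85/191
  pi_R = 27/191

Verification (pi * P):
  79/191*1/12 + 85/191*2/3 + 27/191*7/12 = 79/191 = pi_P  (ok)
  79/191*3/4 + 85/191*1/4 + 27/191*1/6 = 85/191 = pi_Q  (ok)
  79/191*1/6 + 85/191*1/12 + 27/191*1/4 = 27/191 = pi_R  (ok)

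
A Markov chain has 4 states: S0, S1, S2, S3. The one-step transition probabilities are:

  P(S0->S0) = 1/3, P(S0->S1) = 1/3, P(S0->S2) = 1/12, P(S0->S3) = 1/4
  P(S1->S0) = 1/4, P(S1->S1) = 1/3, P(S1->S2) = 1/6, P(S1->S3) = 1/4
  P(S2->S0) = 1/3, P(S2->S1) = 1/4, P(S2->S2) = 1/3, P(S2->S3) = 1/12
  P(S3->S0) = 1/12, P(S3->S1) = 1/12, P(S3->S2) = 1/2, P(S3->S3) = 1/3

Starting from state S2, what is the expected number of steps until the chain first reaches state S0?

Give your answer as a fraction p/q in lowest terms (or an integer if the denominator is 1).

Answer: 103/28

Derivation:
Let h_i = expected steps to first reach S0 from state i.
Boundary: h_S0 = 0.
First-step equations for the other states:
  h_S1 = 1 + 1/4*h_S0 + 1/3*h_S1 + 1/6*h_S2 + 1/4*h_S3
  h_S2 = 1 + 1/3*h_S0 + 1/4*h_S1 + 1/3*h_S2 + 1/12*h_S3
  h_S3 = 1 + 1/12*h_S0 + 1/12*h_S1 + 1/2*h_S2 + 1/3*h_S3

Substituting h_S0 = 0 and rearranging gives the linear system (I - Q) h = 1:
  [2/3, -1/6, -1/4] . (h_S1, h_S2, h_S3) = 1
  [-1/4, 2/3, -1/12] . (h_S1, h_S2, h_S3) = 1
  [-1/12, -1/2, 2/3] . (h_S1, h_S2, h_S3) = 1

Solving yields:
  h_S1 = 59/14
  h_S2 = 103/28
  h_S3 = 67/14

Starting state is S2, so the expected hitting time is h_S2 = 103/28.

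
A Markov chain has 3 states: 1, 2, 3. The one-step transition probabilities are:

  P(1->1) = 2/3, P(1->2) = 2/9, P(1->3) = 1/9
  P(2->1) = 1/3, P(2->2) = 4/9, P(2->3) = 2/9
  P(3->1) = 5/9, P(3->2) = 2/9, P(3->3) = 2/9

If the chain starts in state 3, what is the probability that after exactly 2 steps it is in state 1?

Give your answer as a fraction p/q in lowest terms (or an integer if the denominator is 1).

Computing P^2 by repeated multiplication:
P^1 =
  1: [2/3, 2/9, 1/9]
  2: [1/3, 4/9, 2/9]
  3: [5/9, 2/9, 2/9]
P^2 =
  1: [47/81, 22/81, 4/27]
  2: [40/81, 26/81, 5/27]
  3: [46/81, 22/81, 13/81]

(P^2)[3 -> 1] = 46/81

Answer: 46/81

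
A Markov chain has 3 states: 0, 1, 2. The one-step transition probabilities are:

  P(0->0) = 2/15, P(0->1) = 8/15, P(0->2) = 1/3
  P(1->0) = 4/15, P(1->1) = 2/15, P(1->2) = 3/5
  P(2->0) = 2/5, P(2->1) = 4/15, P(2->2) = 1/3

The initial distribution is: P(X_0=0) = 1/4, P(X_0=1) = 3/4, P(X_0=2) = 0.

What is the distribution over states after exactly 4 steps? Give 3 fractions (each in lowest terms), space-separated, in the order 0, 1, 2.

Propagating the distribution step by step (d_{t+1} = d_t * P):
d_0 = (0=1/4, 1=3/4, 2=0)
  d_1[0] = 1/4*2/15 + 3/4*4/15 + 0*2/5 = 7/30
  d_1[1] = 1/4*8/15 + 3/4*2/15 + 0*4/15 = 7/30
  d_1[2] = 1/4*1/3 + 3/4*3/5 + 0*1/3 = 8/15
d_1 = (0=7/30, 1=7/30, 2=8/15)
  d_2[0] = 7/30*2/15 + 7/30*4/15 + 8/15*2/5 = 23/75
  d_2[1] = 7/30*8/15 + 7/30*2/15 + 8/15*4/15 = 67/225
  d_2[2] = 7/30*1/3 + 7/30*3/5 + 8/15*1/3 = 89/225
d_2 = (0=23/75, 1=67/225, 2=89/225)
  d_3[0] = 23/75*2/15 + 67/225*4/15 + 89/225*2/5 = 188/675
  d_3[1] = 23/75*8/15 + 67/225*2/15 + 89/225*4/15 = 1042/3375
  d_3[2] = 23/75*1/3 + 67/225*3/5 + 89/225*1/3 = 1393/3375
d_3 = (0=188/675, 1=1042/3375, 2=1393/3375)
  d_4[0] = 188/675*2/15 + 1042/3375*4/15 + 1393/3375*2/5 = 4802/16875
  d_4[1] = 188/675*8/15 + 1042/3375*2/15 + 1393/3375*4/15 = 15176/50625
  d_4[2] = 188/675*1/3 + 1042/3375*3/5 + 1393/3375*1/3 = 21043/50625
d_4 = (0=4802/16875, 1=15176/50625, 2=21043/50625)

Answer: 4802/16875 15176/50625 21043/50625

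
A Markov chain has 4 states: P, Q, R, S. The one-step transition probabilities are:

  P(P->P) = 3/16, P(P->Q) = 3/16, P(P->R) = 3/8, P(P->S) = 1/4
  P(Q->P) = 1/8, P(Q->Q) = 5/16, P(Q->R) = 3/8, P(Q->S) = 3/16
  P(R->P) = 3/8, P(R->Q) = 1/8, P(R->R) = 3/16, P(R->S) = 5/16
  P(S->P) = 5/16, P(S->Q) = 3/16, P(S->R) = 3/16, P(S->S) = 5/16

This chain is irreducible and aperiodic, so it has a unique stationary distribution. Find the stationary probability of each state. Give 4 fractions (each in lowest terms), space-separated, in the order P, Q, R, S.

The stationary distribution satisfies pi = pi * P, i.e.:
  pi_P = 3/16*pi_P + 1/8*pi_Q + 3/8*pi_R + 5/16*pi_S
  pi_Q = 3/16*pi_P + 5/16*pi_Q + 1/8*pi_R + 3/16*pi_S
  pi_R = 3/8*pi_P + 3/8*pi_Q + 3/16*pi_R + 3/16*pi_S
  pi_S = 1/4*pi_P + 3/16*pi_Q + 5/16*pi_R + 5/16*pi_S
with normalization: pi_P + pi_Q + pi_R + pi_S = 1.

Using the first 3 balance equations plus normalization, the linear system A*pi = b is:
  [-13/16, 1/8, 3/8, 5/16] . pi = 0
  [3/16, -11/16, 1/8, 3/16] . pi = 0
  [3/8, 3/8, -13/16, 3/16] . pi = 0
  [1, 1, 1, 1] . pi = 1

Solving yields:
  pi_P = 1051/4035
  pi_Q = 262/1345
  pi_R = 367/1345
  pi_S = 1097/4035

Verification (pi * P):
  1051/4035*3/16 + 262/1345*1/8 + 367/1345*3/8 + 1097/4035*5/16 = 1051/4035 = pi_P  (ok)
  1051/4035*3/16 + 262/1345*5/16 + 367/1345*1/8 + 1097/4035*3/16 = 262/1345 = pi_Q  (ok)
  1051/4035*3/8 + 262/1345*3/8 + 367/1345*3/16 + 1097/4035*3/16 = 367/1345 = pi_R  (ok)
  1051/4035*1/4 + 262/1345*3/16 + 367/1345*5/16 + 1097/4035*5/16 = 1097/4035 = pi_S  (ok)

Answer: 1051/4035 262/1345 367/1345 1097/4035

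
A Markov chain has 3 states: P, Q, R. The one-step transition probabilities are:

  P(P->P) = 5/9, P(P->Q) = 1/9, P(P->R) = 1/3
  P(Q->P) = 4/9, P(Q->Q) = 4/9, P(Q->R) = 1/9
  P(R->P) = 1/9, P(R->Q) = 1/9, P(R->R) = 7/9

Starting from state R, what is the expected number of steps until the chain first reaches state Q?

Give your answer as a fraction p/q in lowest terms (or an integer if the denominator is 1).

Answer: 9

Derivation:
Let h_i = expected steps to first reach Q from state i.
Boundary: h_Q = 0.
First-step equations for the other states:
  h_P = 1 + 5/9*h_P + 1/9*h_Q + 1/3*h_R
  h_R = 1 + 1/9*h_P + 1/9*h_Q + 7/9*h_R

Substituting h_Q = 0 and rearranging gives the linear system (I - Q) h = 1:
  [4/9, -1/3] . (h_P, h_R) = 1
  [-1/9, 2/9] . (h_P, h_R) = 1

Solving yields:
  h_P = 9
  h_R = 9

Starting state is R, so the expected hitting time is h_R = 9.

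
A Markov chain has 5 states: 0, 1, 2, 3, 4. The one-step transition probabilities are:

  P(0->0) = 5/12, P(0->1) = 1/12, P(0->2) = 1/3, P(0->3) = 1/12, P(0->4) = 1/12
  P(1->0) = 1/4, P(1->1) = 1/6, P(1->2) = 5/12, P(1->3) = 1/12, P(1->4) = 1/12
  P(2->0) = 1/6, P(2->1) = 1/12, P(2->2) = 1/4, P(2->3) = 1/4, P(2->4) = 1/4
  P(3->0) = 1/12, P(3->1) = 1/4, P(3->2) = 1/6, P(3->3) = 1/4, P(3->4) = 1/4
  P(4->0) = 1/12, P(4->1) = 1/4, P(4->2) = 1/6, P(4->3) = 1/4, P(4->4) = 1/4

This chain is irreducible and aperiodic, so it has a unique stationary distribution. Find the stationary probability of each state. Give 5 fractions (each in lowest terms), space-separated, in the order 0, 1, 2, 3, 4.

Answer: 121/612 49/306 40/153 233/1224 233/1224

Derivation:
The stationary distribution satisfies pi = pi * P, i.e.:
  pi_0 = 5/12*pi_0 + 1/4*pi_1 + 1/6*pi_2 + 1/12*pi_3 + 1/12*pi_4
  pi_1 = 1/12*pi_0 + 1/6*pi_1 + 1/12*pi_2 + 1/4*pi_3 + 1/4*pi_4
  pi_2 = 1/3*pi_0 + 5/12*pi_1 + 1/4*pi_2 + 1/6*pi_3 + 1/6*pi_4
  pi_3 = 1/12*pi_0 + 1/12*pi_1 + 1/4*pi_2 + 1/4*pi_3 + 1/4*pi_4
  pi_4 = 1/12*pi_0 + 1/12*pi_1 + 1/4*pi_2 + 1/4*pi_3 + 1/4*pi_4
with normalization: pi_0 + pi_1 + pi_2 + pi_3 + pi_4 = 1.

Using the first 4 balance equations plus normalization, the linear system A*pi = b is:
  [-7/12, 1/4, 1/6, 1/12, 1/12] . pi = 0
  [1/12, -5/6, 1/12, 1/4, 1/4] . pi = 0
  [1/3, 5/12, -3/4, 1/6, 1/6] . pi = 0
  [1/12, 1/12, 1/4, -3/4, 1/4] . pi = 0
  [1, 1, 1, 1, 1] . pi = 1

Solving yields:
  pi_0 = 121/612
  pi_1 = 49/306
  pi_2 = 40/153
  pi_3 = 233/1224
  pi_4 = 233/1224

Verification (pi * P):
  121/612*5/12 + 49/306*1/4 + 40/153*1/6 + 233/1224*1/12 + 233/1224*1/12 = 121/612 = pi_0  (ok)
  121/612*1/12 + 49/306*1/6 + 40/153*1/12 + 233/1224*1/4 + 233/1224*1/4 = 49/306 = pi_1  (ok)
  121/612*1/3 + 49/306*5/12 + 40/153*1/4 + 233/1224*1/6 + 233/1224*1/6 = 40/153 = pi_2  (ok)
  121/612*1/12 + 49/306*1/12 + 40/153*1/4 + 233/1224*1/4 + 233/1224*1/4 = 233/1224 = pi_3  (ok)
  121/612*1/12 + 49/306*1/12 + 40/153*1/4 + 233/1224*1/4 + 233/1224*1/4 = 233/1224 = pi_4  (ok)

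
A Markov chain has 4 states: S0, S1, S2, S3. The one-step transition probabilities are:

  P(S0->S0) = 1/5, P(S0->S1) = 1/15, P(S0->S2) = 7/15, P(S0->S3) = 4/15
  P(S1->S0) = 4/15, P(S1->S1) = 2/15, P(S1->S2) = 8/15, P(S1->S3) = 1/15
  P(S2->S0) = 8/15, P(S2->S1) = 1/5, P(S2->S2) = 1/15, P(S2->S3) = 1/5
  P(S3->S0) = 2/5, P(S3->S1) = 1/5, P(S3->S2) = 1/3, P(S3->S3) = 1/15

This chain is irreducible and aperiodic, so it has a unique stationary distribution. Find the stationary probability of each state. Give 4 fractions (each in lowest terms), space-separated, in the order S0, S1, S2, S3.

The stationary distribution satisfies pi = pi * P, i.e.:
  pi_S0 = 1/5*pi_S0 + 4/15*pi_S1 + 8/15*pi_S2 + 2/5*pi_S3
  pi_S1 = 1/15*pi_S0 + 2/15*pi_S1 + 1/5*pi_S2 + 1/5*pi_S3
  pi_S2 = 7/15*pi_S0 + 8/15*pi_S1 + 1/15*pi_S2 + 1/3*pi_S3
  pi_S3 = 4/15*pi_S0 + 1/15*pi_S1 + 1/5*pi_S2 + 1/15*pi_S3
with normalization: pi_S0 + pi_S1 + pi_S2 + pi_S3 = 1.

Using the first 3 balance equations plus normalization, the linear system A*pi = b is:
  [-4/5, 4/15, 8/15, 2/5] . pi = 0
  [1/15, -13/15, 1/5, 1/5] . pi = 0
  [7/15, 8/15, -14/15, 1/3] . pi = 0
  [1, 1, 1, 1] . pi = 1

Solving yields:
  pi_S0 = 59/167
  pi_S1 = 383/2672
  pi_S2 = 863/2672
  pi_S3 = 241/1336

Verification (pi * P):
  59/167*1/5 + 383/2672*4/15 + 863/2672*8/15 + 241/1336*2/5 = 59/167 = pi_S0  (ok)
  59/167*1/15 + 383/2672*2/15 + 863/2672*1/5 + 241/1336*1/5 = 383/2672 = pi_S1  (ok)
  59/167*7/15 + 383/2672*8/15 + 863/2672*1/15 + 241/1336*1/3 = 863/2672 = pi_S2  (ok)
  59/167*4/15 + 383/2672*1/15 + 863/2672*1/5 + 241/1336*1/15 = 241/1336 = pi_S3  (ok)

Answer: 59/167 383/2672 863/2672 241/1336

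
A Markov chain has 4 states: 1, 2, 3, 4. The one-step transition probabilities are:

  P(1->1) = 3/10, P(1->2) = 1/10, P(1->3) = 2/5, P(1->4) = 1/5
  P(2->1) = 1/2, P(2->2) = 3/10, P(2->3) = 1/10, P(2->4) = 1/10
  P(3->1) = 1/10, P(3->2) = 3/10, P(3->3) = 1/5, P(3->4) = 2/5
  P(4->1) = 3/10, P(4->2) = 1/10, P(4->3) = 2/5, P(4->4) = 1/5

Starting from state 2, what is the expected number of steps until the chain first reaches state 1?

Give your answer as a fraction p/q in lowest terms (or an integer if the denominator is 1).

Let h_i = expected steps to first reach 1 from state i.
Boundary: h_1 = 0.
First-step equations for the other states:
  h_2 = 1 + 1/2*h_1 + 3/10*h_2 + 1/10*h_3 + 1/10*h_4
  h_3 = 1 + 1/10*h_1 + 3/10*h_2 + 1/5*h_3 + 2/5*h_4
  h_4 = 1 + 3/10*h_1 + 1/10*h_2 + 2/5*h_3 + 1/5*h_4

Substituting h_1 = 0 and rearranging gives the linear system (I - Q) h = 1:
  [7/10, -1/10, -1/10] . (h_2, h_3, h_4) = 1
  [-3/10, 4/5, -2/5] . (h_2, h_3, h_4) = 1
  [-1/10, -2/5, 4/5] . (h_2, h_3, h_4) = 1

Solving yields:
  h_2 = 5/2
  h_3 = 95/24
  h_4 = 85/24

Starting state is 2, so the expected hitting time is h_2 = 5/2.

Answer: 5/2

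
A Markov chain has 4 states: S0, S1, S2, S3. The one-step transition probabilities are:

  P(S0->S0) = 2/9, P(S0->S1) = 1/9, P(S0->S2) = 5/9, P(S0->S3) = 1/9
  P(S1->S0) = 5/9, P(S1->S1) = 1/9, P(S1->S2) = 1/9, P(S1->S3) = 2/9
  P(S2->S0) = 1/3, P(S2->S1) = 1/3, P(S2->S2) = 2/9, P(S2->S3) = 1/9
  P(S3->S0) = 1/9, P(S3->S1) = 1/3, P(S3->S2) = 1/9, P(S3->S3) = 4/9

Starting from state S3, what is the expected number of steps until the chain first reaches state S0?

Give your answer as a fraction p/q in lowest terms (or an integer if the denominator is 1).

Answer: 396/103

Derivation:
Let h_i = expected steps to first reach S0 from state i.
Boundary: h_S0 = 0.
First-step equations for the other states:
  h_S1 = 1 + 5/9*h_S0 + 1/9*h_S1 + 1/9*h_S2 + 2/9*h_S3
  h_S2 = 1 + 1/3*h_S0 + 1/3*h_S1 + 2/9*h_S2 + 1/9*h_S3
  h_S3 = 1 + 1/9*h_S0 + 1/3*h_S1 + 1/9*h_S2 + 4/9*h_S3

Substituting h_S0 = 0 and rearranging gives the linear system (I - Q) h = 1:
  [8/9, -1/9, -2/9] . (h_S1, h_S2, h_S3) = 1
  [-1/3, 7/9, -1/9] . (h_S1, h_S2, h_S3) = 1
  [-1/3, -1/9, 5/9] . (h_S1, h_S2, h_S3) = 1

Solving yields:
  h_S1 = 252/103
  h_S2 = 297/103
  h_S3 = 396/103

Starting state is S3, so the expected hitting time is h_S3 = 396/103.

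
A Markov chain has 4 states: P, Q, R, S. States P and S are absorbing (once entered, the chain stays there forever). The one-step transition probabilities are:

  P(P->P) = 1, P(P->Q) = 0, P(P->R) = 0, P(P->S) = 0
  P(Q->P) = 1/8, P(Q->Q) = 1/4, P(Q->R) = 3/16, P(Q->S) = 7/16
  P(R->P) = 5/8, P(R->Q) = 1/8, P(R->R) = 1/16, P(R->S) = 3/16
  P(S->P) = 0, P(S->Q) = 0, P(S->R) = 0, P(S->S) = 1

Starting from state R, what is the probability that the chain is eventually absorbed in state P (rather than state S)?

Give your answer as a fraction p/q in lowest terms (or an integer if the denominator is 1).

Answer: 62/87

Derivation:
Let a_i = P(absorbed in P | start in state i).
Boundary conditions: a_P = 1, a_S = 0.
For each transient state i, a_i = sum_j P(i->j) * a_j:
  a_Q = 1/8*a_P + 1/4*a_Q + 3/16*a_R + 7/16*a_S
  a_R = 5/8*a_P + 1/8*a_Q + 1/16*a_R + 3/16*a_S

Substituting a_P = 1 and a_S = 0, rearrange to (I - Q) a = r where r[i] = P(i -> P):
  [3/4, -3/16] . (a_Q, a_R) = 1/8
  [-1/8, 15/16] . (a_Q, a_R) = 5/8

Solving yields:
  a_Q = 10/29
  a_R = 62/87

Starting state is R, so the absorption probability is a_R = 62/87.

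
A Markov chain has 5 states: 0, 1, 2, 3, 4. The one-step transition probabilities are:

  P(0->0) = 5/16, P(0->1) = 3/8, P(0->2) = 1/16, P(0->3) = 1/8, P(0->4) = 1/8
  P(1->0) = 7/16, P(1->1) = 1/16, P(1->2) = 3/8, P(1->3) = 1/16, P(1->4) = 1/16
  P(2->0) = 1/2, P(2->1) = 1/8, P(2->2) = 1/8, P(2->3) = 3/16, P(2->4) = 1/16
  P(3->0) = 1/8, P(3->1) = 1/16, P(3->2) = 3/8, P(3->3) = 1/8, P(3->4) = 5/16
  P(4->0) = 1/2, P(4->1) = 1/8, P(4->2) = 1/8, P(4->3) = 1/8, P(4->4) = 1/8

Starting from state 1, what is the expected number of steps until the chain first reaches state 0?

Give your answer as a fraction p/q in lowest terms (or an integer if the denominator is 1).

Let h_i = expected steps to first reach 0 from state i.
Boundary: h_0 = 0.
First-step equations for the other states:
  h_1 = 1 + 7/16*h_0 + 1/16*h_1 + 3/8*h_2 + 1/16*h_3 + 1/16*h_4
  h_2 = 1 + 1/2*h_0 + 1/8*h_1 + 1/8*h_2 + 3/16*h_3 + 1/16*h_4
  h_3 = 1 + 1/8*h_0 + 1/16*h_1 + 3/8*h_2 + 1/8*h_3 + 5/16*h_4
  h_4 = 1 + 1/2*h_0 + 1/8*h_1 + 1/8*h_2 + 1/8*h_3 + 1/8*h_4

Substituting h_0 = 0 and rearranging gives the linear system (I - Q) h = 1:
  [15/16, -3/8, -1/16, -1/16] . (h_1, h_2, h_3, h_4) = 1
  [-1/8, 7/8, -3/16, -1/16] . (h_1, h_2, h_3, h_4) = 1
  [-1/16, -3/8, 7/8, -5/16] . (h_1, h_2, h_3, h_4) = 1
  [-1/8, -1/8, -1/8, 7/8] . (h_1, h_2, h_3, h_4) = 1

Solving yields:
  h_1 = 35616/15191
  h_2 = 34984/15191
  h_3 = 47104/15191
  h_4 = 34176/15191

Starting state is 1, so the expected hitting time is h_1 = 35616/15191.

Answer: 35616/15191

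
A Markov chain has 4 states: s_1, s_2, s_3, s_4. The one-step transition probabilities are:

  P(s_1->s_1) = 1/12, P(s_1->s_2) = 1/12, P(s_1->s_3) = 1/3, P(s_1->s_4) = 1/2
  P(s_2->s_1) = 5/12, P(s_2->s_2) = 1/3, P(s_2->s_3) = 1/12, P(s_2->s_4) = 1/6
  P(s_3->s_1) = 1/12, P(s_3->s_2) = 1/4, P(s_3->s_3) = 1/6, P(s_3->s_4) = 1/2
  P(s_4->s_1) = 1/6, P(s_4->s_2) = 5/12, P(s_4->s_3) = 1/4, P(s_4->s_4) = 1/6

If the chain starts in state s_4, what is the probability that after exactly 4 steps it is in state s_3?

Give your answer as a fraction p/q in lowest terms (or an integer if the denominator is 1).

Answer: 1397/6912

Derivation:
Computing P^4 by repeated multiplication:
P^1 =
  s_1: [1/12, 1/12, 1/3, 1/2]
  s_2: [5/12, 1/3, 1/12, 1/6]
  s_3: [1/12, 1/4, 1/6, 1/2]
  s_4: [1/6, 5/12, 1/4, 1/6]
P^2 =
  s_1: [11/72, 47/144, 31/144, 11/36]
  s_2: [5/24, 17/72, 2/9, 1/3]
  s_3: [5/24, 49/144, 29/144, 1/4]
  s_4: [17/72, 41/144, 25/144, 11/36]
P^3 =
  s_1: [47/216, 523/1728, 329/1728, 125/432]
  s_2: [41/216, 251/864, 181/864, 67/216]
  s_3: [47/216, 493/1728, 335/1728, 131/432]
  s_4: [11/54, 493/1728, 359/1728, 131/432]
P^4 =
  s_1: [5/24, 1985/6912, 155/768, 523/1728]
  s_2: [89/432, 113/384, 691/3456, 259/864]
  s_3: [11/54, 1991/6912, 157/768, 175/576]
  s_4: [11/54, 223/768, 1397/6912, 175/576]

(P^4)[s_4 -> s_3] = 1397/6912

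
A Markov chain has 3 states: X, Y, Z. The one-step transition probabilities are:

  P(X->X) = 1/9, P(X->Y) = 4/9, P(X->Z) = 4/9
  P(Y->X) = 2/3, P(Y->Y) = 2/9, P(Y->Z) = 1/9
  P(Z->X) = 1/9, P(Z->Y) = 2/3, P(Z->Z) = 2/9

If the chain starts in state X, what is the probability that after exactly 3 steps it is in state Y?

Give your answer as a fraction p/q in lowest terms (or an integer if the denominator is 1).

Answer: 284/729

Derivation:
Computing P^3 by repeated multiplication:
P^1 =
  X: [1/9, 4/9, 4/9]
  Y: [2/3, 2/9, 1/9]
  Z: [1/9, 2/3, 2/9]
P^2 =
  X: [29/81, 4/9, 16/81]
  Y: [19/81, 34/81, 28/81]
  Z: [13/27, 28/81, 14/81]
P^3 =
  X: [29/81, 284/729, 184/729]
  Y: [251/729, 104/243, 166/729]
  Z: [221/729, 296/729, 212/729]

(P^3)[X -> Y] = 284/729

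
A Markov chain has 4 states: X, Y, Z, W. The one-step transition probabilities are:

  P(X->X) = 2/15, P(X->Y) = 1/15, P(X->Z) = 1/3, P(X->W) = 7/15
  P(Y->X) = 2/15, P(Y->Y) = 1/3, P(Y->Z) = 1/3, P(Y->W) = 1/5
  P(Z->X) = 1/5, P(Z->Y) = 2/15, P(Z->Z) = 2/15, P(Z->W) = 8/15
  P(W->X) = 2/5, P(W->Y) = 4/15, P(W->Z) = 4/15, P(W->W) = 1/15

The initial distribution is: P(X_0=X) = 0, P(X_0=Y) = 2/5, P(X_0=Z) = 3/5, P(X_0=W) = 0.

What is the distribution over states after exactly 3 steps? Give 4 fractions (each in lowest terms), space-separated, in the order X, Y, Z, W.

Propagating the distribution step by step (d_{t+1} = d_t * P):
d_0 = (X=0, Y=2/5, Z=3/5, W=0)
  d_1[X] = 0*2/15 + 2/5*2/15 + 3/5*1/5 + 0*2/5 = 13/75
  d_1[Y] = 0*1/15 + 2/5*1/3 + 3/5*2/15 + 0*4/15 = 16/75
  d_1[Z] = 0*1/3 + 2/5*1/3 + 3/5*2/15 + 0*4/15 = 16/75
  d_1[W] = 0*7/15 + 2/5*1/5 + 3/5*8/15 + 0*1/15 = 2/5
d_1 = (X=13/75, Y=16/75, Z=16/75, W=2/5)
  d_2[X] = 13/75*2/15 + 16/75*2/15 + 16/75*1/5 + 2/5*2/5 = 286/1125
  d_2[Y] = 13/75*1/15 + 16/75*1/3 + 16/75*2/15 + 2/5*4/15 = 49/225
  d_2[Z] = 13/75*1/3 + 16/75*1/3 + 16/75*2/15 + 2/5*4/15 = 33/125
  d_2[W] = 13/75*7/15 + 16/75*1/5 + 16/75*8/15 + 2/5*1/15 = 33/125
d_2 = (X=286/1125, Y=49/225, Z=33/125, W=33/125)
  d_3[X] = 286/1125*2/15 + 49/225*2/15 + 33/125*1/5 + 33/125*2/5 = 83/375
  d_3[Y] = 286/1125*1/15 + 49/225*1/3 + 33/125*2/15 + 33/125*4/15 = 3293/16875
  d_3[Z] = 286/1125*1/3 + 49/225*1/3 + 33/125*2/15 + 33/125*4/15 = 493/1875
  d_3[W] = 286/1125*7/15 + 49/225*1/5 + 33/125*8/15 + 33/125*1/15 = 1082/3375
d_3 = (X=83/375, Y=3293/16875, Z=493/1875, W=1082/3375)

Answer: 83/375 3293/16875 493/1875 1082/3375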